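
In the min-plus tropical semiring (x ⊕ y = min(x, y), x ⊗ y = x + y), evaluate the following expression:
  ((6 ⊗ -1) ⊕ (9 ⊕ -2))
((6 ⊗ -1) ⊕ (9 ⊕ -2)) = -2

Expand innermost to outermost. Recall ⊕ takes the minimum of its arguments and ⊗ takes their sum. Working out the expression ((6 ⊗ -1) ⊕ (9 ⊕ -2)) gives -2.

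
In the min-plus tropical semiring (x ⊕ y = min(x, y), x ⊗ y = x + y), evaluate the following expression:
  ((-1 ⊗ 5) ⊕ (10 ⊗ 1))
((-1 ⊗ 5) ⊕ (10 ⊗ 1)) = 4

Expand innermost to outermost. Recall ⊕ takes the minimum of its arguments and ⊗ takes their sum. Working out the expression ((-1 ⊗ 5) ⊕ (10 ⊗ 1)) gives 4.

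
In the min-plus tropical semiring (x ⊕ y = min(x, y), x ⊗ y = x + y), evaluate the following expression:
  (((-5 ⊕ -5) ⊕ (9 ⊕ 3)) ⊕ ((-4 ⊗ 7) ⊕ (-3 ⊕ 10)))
(((-5 ⊕ -5) ⊕ (9 ⊕ 3)) ⊕ ((-4 ⊗ 7) ⊕ (-3 ⊕ 10))) = -5

Expand innermost to outermost. Recall ⊕ takes the minimum of its arguments and ⊗ takes their sum. Working out the expression (((-5 ⊕ -5) ⊕ (9 ⊕ 3)) ⊕ ((-4 ⊗ 7) ⊕ (-3 ⊕ 10))) gives -5.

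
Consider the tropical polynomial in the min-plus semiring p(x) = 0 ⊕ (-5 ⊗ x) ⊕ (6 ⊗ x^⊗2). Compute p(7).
p(7) = 0

A tropical monomial a ⊗ x^⊗i evaluates to a + i · x. Evaluating each term at x = 7:
  Term 0 contributes 0 + 0 · 7 = 0
  Term 1 contributes -5 + 1 · 7 = 2
  Term 2 contributes 6 + 2 · 7 = 20
p(7) = ⊕ of these = min[0, 2, 20] = 0.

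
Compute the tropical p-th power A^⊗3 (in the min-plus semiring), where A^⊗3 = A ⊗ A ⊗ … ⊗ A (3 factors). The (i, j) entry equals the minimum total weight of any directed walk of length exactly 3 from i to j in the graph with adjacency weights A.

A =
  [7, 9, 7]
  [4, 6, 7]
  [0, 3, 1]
A^⊗3 =
  [8, 11, 9]
  [8, 11, 9]
  [2, 5, 3]

Each entry (A^⊗3)_ij equals the minimum over all length-3 walks i = v_0 → v_1 → … → v_3 = j of Σ_t A[v_t][v_{t+1}]. For example, for (i, j) = (0, 2) we minimise over 9 possible intermediate vertex sequences; the minimum is 9, attained along the walk 0 → 2 → 2 → 2.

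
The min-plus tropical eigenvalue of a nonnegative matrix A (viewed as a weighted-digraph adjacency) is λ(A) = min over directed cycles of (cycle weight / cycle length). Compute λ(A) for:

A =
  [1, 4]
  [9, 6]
λ(A) = 1

Enumerate directed cycles and compute their means (weight / length). Sample:
  cycle 0 → 0: weight = 1, length = 1, mean = 1/1 ≈ 1.000
  cycle 1 → 1: weight = 6, length = 1, mean = 6/1 ≈ 6.000
  cycle 0 → 1 → 0: weight = 13, length = 2, mean = 13/2 ≈ 6.500
  cycle 1 → 0 → 1: weight = 13, length = 2, mean = 13/2 ≈ 6.500
Minimum mean = 1.000, attained e.g. along the cycle 0 → 0 with weight 1 and length 1. So λ(A) = 1/1 = 1.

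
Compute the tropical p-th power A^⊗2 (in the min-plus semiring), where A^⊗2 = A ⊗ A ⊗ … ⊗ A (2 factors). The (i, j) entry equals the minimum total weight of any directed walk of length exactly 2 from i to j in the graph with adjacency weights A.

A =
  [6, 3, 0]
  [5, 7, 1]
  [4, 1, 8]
A^⊗2 =
  [4, 1, 4]
  [5, 2, 5]
  [6, 7, 2]

Each entry (A^⊗2)_ij equals the minimum over all length-2 walks i = v_0 → v_1 → … → v_2 = j of Σ_t A[v_t][v_{t+1}]. For example, for (i, j) = (0, 2) we minimise over 3 possible intermediate vertex sequences; the minimum is 4, attained along the walk 0 → 1 → 2.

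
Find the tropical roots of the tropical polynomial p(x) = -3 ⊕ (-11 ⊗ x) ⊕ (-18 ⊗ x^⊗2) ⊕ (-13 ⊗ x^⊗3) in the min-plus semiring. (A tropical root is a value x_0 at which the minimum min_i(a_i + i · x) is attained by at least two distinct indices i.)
Roots: {-5, 7, 8}

Each tropical root is a break point of the lower envelope of the lines y = a_i + i · x (there are 4 lines, with slopes 0, 1, ..., 3). Only the lines that attain the minimum somewhere contribute to roots; other lines are dominated. Here the surviving (envelope) indices are i = 3, i = 2, i = 1, i = 0.
Intersections between consecutive envelope lines give the roots: for adjacent envelope indices i < j the intersection is x = (a_i − a_j) / (j − i). Reading off the sorted break points: {-5, 7, 8}.
Verification: at each break x_0, at least two indices attain the minimum of min_i(a_i + i · x_0).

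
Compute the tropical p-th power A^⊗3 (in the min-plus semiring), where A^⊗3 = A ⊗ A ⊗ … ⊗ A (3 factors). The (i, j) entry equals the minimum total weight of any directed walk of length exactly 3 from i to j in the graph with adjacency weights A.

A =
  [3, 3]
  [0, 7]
A^⊗3 =
  [6, 6]
  [3, 6]

Each entry (A^⊗3)_ij equals the minimum over all length-3 walks i = v_0 → v_1 → … → v_3 = j of Σ_t A[v_t][v_{t+1}]. For example, for (i, j) = (0, 1) we minimise over 4 possible intermediate vertex sequences; the minimum is 6, attained along the walk 0 → 1 → 0 → 1.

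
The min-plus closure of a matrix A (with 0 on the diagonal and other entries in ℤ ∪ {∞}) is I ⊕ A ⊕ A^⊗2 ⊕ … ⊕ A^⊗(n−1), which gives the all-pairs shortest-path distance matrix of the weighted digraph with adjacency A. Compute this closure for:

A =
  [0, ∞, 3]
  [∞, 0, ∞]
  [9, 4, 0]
Closure =
  [0, 7, 3]
  [∞, 0, ∞]
  [9, 4, 0]

This is the Floyd-Warshall all-pairs shortest-path computation. For each intermediate vertex k = 0, 1, …, 2, update dist[i][j] ← min(dist[i][j], dist[i][k] + dist[k][j]). The final matrix gives, for each (i, j), the minimum total weight of any directed path from i to j (possibly empty when i = j).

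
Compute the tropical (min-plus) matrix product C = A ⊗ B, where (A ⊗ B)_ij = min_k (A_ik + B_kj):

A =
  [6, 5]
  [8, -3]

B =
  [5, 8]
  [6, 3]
A ⊗ B =
  [11, 8]
  [3, 0]

Apply the min-plus product entry-by-entry:
  C[0][0] = min over k of (A[0][0] + B[0][0] = 6 + 5 = 11, A[0][1] + B[1][0] = 5 + 6 = 11) = 11 (attained at k = 0)
  C[0][1] = min over k of (A[0][0] + B[0][1] = 6 + 8 = 14, A[0][1] + B[1][1] = 5 + 3 = 8) = 8 (attained at k = 1)
  C[1][0] = min over k of (A[1][0] + B[0][0] = 8 + 5 = 13, A[1][1] + B[1][0] = -3 + 6 = 3) = 3 (attained at k = 1)
  C[1][1] = min over k of (A[1][0] + B[0][1] = 8 + 8 = 16, A[1][1] + B[1][1] = -3 + 3 = 0) = 0 (attained at k = 1)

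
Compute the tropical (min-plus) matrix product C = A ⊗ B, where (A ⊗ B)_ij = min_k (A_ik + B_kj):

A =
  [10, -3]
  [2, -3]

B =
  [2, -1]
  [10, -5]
A ⊗ B =
  [7, -8]
  [4, -8]

Apply the min-plus product entry-by-entry:
  C[0][0] = min over k of (A[0][0] + B[0][0] = 10 + 2 = 12, A[0][1] + B[1][0] = -3 + 10 = 7) = 7 (attained at k = 1)
  C[0][1] = min over k of (A[0][0] + B[0][1] = 10 + -1 = 9, A[0][1] + B[1][1] = -3 + -5 = -8) = -8 (attained at k = 1)
  C[1][0] = min over k of (A[1][0] + B[0][0] = 2 + 2 = 4, A[1][1] + B[1][0] = -3 + 10 = 7) = 4 (attained at k = 0)
  C[1][1] = min over k of (A[1][0] + B[0][1] = 2 + -1 = 1, A[1][1] + B[1][1] = -3 + -5 = -8) = -8 (attained at k = 1)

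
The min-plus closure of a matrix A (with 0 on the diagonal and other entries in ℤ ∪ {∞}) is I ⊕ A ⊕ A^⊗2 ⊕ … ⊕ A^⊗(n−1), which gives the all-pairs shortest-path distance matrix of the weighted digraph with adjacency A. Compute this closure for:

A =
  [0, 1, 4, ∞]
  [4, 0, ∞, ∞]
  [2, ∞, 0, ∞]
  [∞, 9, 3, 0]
Closure =
  [0, 1, 4, ∞]
  [4, 0, 8, ∞]
  [2, 3, 0, ∞]
  [5, 6, 3, 0]

This is the Floyd-Warshall all-pairs shortest-path computation. For each intermediate vertex k = 0, 1, …, 3, update dist[i][j] ← min(dist[i][j], dist[i][k] + dist[k][j]). The final matrix gives, for each (i, j), the minimum total weight of any directed path from i to j (possibly empty when i = j).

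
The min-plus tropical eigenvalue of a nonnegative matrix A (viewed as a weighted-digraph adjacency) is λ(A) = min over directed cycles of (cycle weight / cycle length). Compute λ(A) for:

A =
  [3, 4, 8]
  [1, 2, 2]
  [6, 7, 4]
λ(A) = 2

Enumerate directed cycles and compute their means (weight / length). Sample:
  cycle 0 → 0: weight = 3, length = 1, mean = 3/1 ≈ 3.000
  cycle 1 → 1: weight = 2, length = 1, mean = 2/1 ≈ 2.000
  cycle 2 → 2: weight = 4, length = 1, mean = 4/1 ≈ 4.000
  cycle 0 → 1 → 0: weight = 5, length = 2, mean = 5/2 ≈ 2.500
  cycle 0 → 2 → 0: weight = 14, length = 2, mean = 14/2 ≈ 7.000
  cycle 1 → 0 → 1: weight = 5, length = 2, mean = 5/2 ≈ 2.500
Minimum mean = 2.000, attained e.g. along the cycle 1 → 1 with weight 2 and length 1. So λ(A) = 2/1 = 2.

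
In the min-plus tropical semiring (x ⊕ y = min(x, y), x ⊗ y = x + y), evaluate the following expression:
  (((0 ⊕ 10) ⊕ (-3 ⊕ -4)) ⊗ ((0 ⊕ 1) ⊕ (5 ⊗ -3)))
(((0 ⊕ 10) ⊕ (-3 ⊕ -4)) ⊗ ((0 ⊕ 1) ⊕ (5 ⊗ -3))) = -4

Expand innermost to outermost. Recall ⊕ takes the minimum of its arguments and ⊗ takes their sum. Working out the expression (((0 ⊕ 10) ⊕ (-3 ⊕ -4)) ⊗ ((0 ⊕ 1) ⊕ (5 ⊗ -3))) gives -4.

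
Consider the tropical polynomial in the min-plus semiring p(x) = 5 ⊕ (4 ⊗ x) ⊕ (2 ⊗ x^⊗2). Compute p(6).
p(6) = 5

A tropical monomial a ⊗ x^⊗i evaluates to a + i · x. Evaluating each term at x = 6:
  Term 0 contributes 5 + 0 · 6 = 5
  Term 1 contributes 4 + 1 · 6 = 10
  Term 2 contributes 2 + 2 · 6 = 14
p(6) = ⊕ of these = min[5, 10, 14] = 5.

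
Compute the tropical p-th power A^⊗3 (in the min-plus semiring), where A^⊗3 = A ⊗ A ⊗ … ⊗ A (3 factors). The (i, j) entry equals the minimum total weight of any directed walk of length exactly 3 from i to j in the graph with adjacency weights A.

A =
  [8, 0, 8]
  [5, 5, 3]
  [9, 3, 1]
A^⊗3 =
  [10, 5, 4]
  [10, 7, 5]
  [9, 5, 3]

Each entry (A^⊗3)_ij equals the minimum over all length-3 walks i = v_0 → v_1 → … → v_3 = j of Σ_t A[v_t][v_{t+1}]. For example, for (i, j) = (0, 2) we minimise over 9 possible intermediate vertex sequences; the minimum is 4, attained along the walk 0 → 1 → 2 → 2.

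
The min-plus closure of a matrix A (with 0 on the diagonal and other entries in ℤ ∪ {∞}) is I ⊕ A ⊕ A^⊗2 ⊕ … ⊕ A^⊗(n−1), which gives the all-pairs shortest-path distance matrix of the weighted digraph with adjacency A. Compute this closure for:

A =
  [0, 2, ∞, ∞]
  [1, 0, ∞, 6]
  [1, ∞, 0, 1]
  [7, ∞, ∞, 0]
Closure =
  [0, 2, ∞, 8]
  [1, 0, ∞, 6]
  [1, 3, 0, 1]
  [7, 9, ∞, 0]

This is the Floyd-Warshall all-pairs shortest-path computation. For each intermediate vertex k = 0, 1, …, 3, update dist[i][j] ← min(dist[i][j], dist[i][k] + dist[k][j]). The final matrix gives, for each (i, j), the minimum total weight of any directed path from i to j (possibly empty when i = j).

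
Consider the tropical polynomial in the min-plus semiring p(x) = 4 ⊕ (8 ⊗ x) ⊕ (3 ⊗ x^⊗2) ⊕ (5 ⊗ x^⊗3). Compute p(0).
p(0) = 3

A tropical monomial a ⊗ x^⊗i evaluates to a + i · x. Evaluating each term at x = 0:
  Term 0 contributes 4 + 0 · 0 = 4
  Term 1 contributes 8 + 1 · 0 = 8
  Term 2 contributes 3 + 2 · 0 = 3
  Term 3 contributes 5 + 3 · 0 = 5
p(0) = ⊕ of these = min[4, 8, 3, 5] = 3.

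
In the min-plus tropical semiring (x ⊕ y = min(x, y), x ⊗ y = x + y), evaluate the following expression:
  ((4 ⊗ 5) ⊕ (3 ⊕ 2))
((4 ⊗ 5) ⊕ (3 ⊕ 2)) = 2

Expand innermost to outermost. Recall ⊕ takes the minimum of its arguments and ⊗ takes their sum. Working out the expression ((4 ⊗ 5) ⊕ (3 ⊕ 2)) gives 2.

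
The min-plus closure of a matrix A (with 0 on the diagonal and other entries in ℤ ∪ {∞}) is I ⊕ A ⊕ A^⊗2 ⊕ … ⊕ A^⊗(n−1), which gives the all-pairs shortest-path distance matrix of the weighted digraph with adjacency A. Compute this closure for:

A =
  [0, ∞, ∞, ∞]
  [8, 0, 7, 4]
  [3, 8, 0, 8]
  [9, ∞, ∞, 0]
Closure =
  [0, ∞, ∞, ∞]
  [8, 0, 7, 4]
  [3, 8, 0, 8]
  [9, ∞, ∞, 0]

This is the Floyd-Warshall all-pairs shortest-path computation. For each intermediate vertex k = 0, 1, …, 3, update dist[i][j] ← min(dist[i][j], dist[i][k] + dist[k][j]). The final matrix gives, for each (i, j), the minimum total weight of any directed path from i to j (possibly empty when i = j).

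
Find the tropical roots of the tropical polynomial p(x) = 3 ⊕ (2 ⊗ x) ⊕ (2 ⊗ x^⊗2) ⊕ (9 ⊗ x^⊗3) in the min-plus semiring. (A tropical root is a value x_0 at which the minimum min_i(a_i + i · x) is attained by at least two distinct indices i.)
Roots: {-7, 0, 1}

Each tropical root is a break point of the lower envelope of the lines y = a_i + i · x (there are 4 lines, with slopes 0, 1, ..., 3). Only the lines that attain the minimum somewhere contribute to roots; other lines are dominated. Here the surviving (envelope) indices are i = 3, i = 2, i = 1, i = 0.
Intersections between consecutive envelope lines give the roots: for adjacent envelope indices i < j the intersection is x = (a_i − a_j) / (j − i). Reading off the sorted break points: {-7, 0, 1}.
Verification: at each break x_0, at least two indices attain the minimum of min_i(a_i + i · x_0).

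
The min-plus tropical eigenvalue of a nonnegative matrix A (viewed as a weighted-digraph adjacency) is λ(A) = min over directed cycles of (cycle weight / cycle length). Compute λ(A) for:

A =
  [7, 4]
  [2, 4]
λ(A) = 3

Enumerate directed cycles and compute their means (weight / length). Sample:
  cycle 0 → 0: weight = 7, length = 1, mean = 7/1 ≈ 7.000
  cycle 1 → 1: weight = 4, length = 1, mean = 4/1 ≈ 4.000
  cycle 0 → 1 → 0: weight = 6, length = 2, mean = 6/2 ≈ 3.000
  cycle 1 → 0 → 1: weight = 6, length = 2, mean = 6/2 ≈ 3.000
Minimum mean = 3.000, attained e.g. along the cycle 0 → 1 → 0 with weight 6 and length 2. So λ(A) = 6/2 = 3.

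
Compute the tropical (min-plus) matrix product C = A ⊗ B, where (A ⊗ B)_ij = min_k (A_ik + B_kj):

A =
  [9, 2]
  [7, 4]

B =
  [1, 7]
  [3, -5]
A ⊗ B =
  [5, -3]
  [7, -1]

Apply the min-plus product entry-by-entry:
  C[0][0] = min over k of (A[0][0] + B[0][0] = 9 + 1 = 10, A[0][1] + B[1][0] = 2 + 3 = 5) = 5 (attained at k = 1)
  C[0][1] = min over k of (A[0][0] + B[0][1] = 9 + 7 = 16, A[0][1] + B[1][1] = 2 + -5 = -3) = -3 (attained at k = 1)
  C[1][0] = min over k of (A[1][0] + B[0][0] = 7 + 1 = 8, A[1][1] + B[1][0] = 4 + 3 = 7) = 7 (attained at k = 1)
  C[1][1] = min over k of (A[1][0] + B[0][1] = 7 + 7 = 14, A[1][1] + B[1][1] = 4 + -5 = -1) = -1 (attained at k = 1)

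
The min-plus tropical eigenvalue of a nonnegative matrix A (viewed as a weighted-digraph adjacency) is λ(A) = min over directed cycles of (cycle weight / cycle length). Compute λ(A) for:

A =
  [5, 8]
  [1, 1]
λ(A) = 1

Enumerate directed cycles and compute their means (weight / length). Sample:
  cycle 0 → 0: weight = 5, length = 1, mean = 5/1 ≈ 5.000
  cycle 1 → 1: weight = 1, length = 1, mean = 1/1 ≈ 1.000
  cycle 0 → 1 → 0: weight = 9, length = 2, mean = 9/2 ≈ 4.500
  cycle 1 → 0 → 1: weight = 9, length = 2, mean = 9/2 ≈ 4.500
Minimum mean = 1.000, attained e.g. along the cycle 1 → 1 with weight 1 and length 1. So λ(A) = 1/1 = 1.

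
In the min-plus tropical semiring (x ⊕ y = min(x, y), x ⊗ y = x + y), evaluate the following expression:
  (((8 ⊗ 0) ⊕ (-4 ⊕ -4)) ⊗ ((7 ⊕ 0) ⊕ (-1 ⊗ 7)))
(((8 ⊗ 0) ⊕ (-4 ⊕ -4)) ⊗ ((7 ⊕ 0) ⊕ (-1 ⊗ 7))) = -4

Expand innermost to outermost. Recall ⊕ takes the minimum of its arguments and ⊗ takes their sum. Working out the expression (((8 ⊗ 0) ⊕ (-4 ⊕ -4)) ⊗ ((7 ⊕ 0) ⊕ (-1 ⊗ 7))) gives -4.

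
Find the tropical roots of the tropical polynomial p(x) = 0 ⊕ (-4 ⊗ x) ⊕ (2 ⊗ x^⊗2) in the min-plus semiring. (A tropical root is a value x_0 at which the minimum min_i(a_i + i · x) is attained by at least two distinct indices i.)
Roots: {-6, 4}

Each tropical root is a break point of the lower envelope of the lines y = a_i + i · x (there are 3 lines, with slopes 0, 1, ..., 2). Only the lines that attain the minimum somewhere contribute to roots; other lines are dominated. Here the surviving (envelope) indices are i = 2, i = 1, i = 0.
Intersections between consecutive envelope lines give the roots: for adjacent envelope indices i < j the intersection is x = (a_i − a_j) / (j − i). Reading off the sorted break points: {-6, 4}.
Verification: at each break x_0, at least two indices attain the minimum of min_i(a_i + i · x_0).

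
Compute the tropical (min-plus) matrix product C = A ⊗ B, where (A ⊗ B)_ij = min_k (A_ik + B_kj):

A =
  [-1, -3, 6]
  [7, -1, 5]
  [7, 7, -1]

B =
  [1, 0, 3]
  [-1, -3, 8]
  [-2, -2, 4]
A ⊗ B =
  [-4, -6, 2]
  [-2, -4, 7]
  [-3, -3, 3]

Apply the min-plus product entry-by-entry:
  C[0][0] = min over k of (A[0][0] + B[0][0] = -1 + 1 = 0, A[0][1] + B[1][0] = -3 + -1 = -4, A[0][2] + B[2][0] = 6 + -2 = 4) = -4 (attained at k = 1)
  C[0][1] = min over k of (A[0][0] + B[0][1] = -1 + 0 = -1, A[0][1] + B[1][1] = -3 + -3 = -6, A[0][2] + B[2][1] = 6 + -2 = 4) = -6 (attained at k = 1)
  C[0][2] = min over k of (A[0][0] + B[0][2] = -1 + 3 = 2, A[0][1] + B[1][2] = -3 + 8 = 5, A[0][2] + B[2][2] = 6 + 4 = 10) = 2 (attained at k = 0)
  C[1][0] = min over k of (A[1][0] + B[0][0] = 7 + 1 = 8, A[1][1] + B[1][0] = -1 + -1 = -2, A[1][2] + B[2][0] = 5 + -2 = 3) = -2 (attained at k = 1)
  C[1][1] = min over k of (A[1][0] + B[0][1] = 7 + 0 = 7, A[1][1] + B[1][1] = -1 + -3 = -4, A[1][2] + B[2][1] = 5 + -2 = 3) = -4 (attained at k = 1)
  C[1][2] = min over k of (A[1][0] + B[0][2] = 7 + 3 = 10, A[1][1] + B[1][2] = -1 + 8 = 7, A[1][2] + B[2][2] = 5 + 4 = 9) = 7 (attained at k = 1)
  C[2][0] = min over k of (A[2][0] + B[0][0] = 7 + 1 = 8, A[2][1] + B[1][0] = 7 + -1 = 6, A[2][2] + B[2][0] = -1 + -2 = -3) = -3 (attained at k = 2)
  C[2][1] = min over k of (A[2][0] + B[0][1] = 7 + 0 = 7, A[2][1] + B[1][1] = 7 + -3 = 4, A[2][2] + B[2][1] = -1 + -2 = -3) = -3 (attained at k = 2)
  C[2][2] = min over k of (A[2][0] + B[0][2] = 7 + 3 = 10, A[2][1] + B[1][2] = 7 + 8 = 15, A[2][2] + B[2][2] = -1 + 4 = 3) = 3 (attained at k = 2)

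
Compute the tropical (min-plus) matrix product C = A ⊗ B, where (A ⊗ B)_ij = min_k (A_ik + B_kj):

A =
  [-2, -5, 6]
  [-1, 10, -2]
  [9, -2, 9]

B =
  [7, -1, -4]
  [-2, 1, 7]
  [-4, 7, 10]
A ⊗ B =
  [-7, -4, -6]
  [-6, -2, -5]
  [-4, -1, 5]

Apply the min-plus product entry-by-entry:
  C[0][0] = min over k of (A[0][0] + B[0][0] = -2 + 7 = 5, A[0][1] + B[1][0] = -5 + -2 = -7, A[0][2] + B[2][0] = 6 + -4 = 2) = -7 (attained at k = 1)
  C[0][1] = min over k of (A[0][0] + B[0][1] = -2 + -1 = -3, A[0][1] + B[1][1] = -5 + 1 = -4, A[0][2] + B[2][1] = 6 + 7 = 13) = -4 (attained at k = 1)
  C[0][2] = min over k of (A[0][0] + B[0][2] = -2 + -4 = -6, A[0][1] + B[1][2] = -5 + 7 = 2, A[0][2] + B[2][2] = 6 + 10 = 16) = -6 (attained at k = 0)
  C[1][0] = min over k of (A[1][0] + B[0][0] = -1 + 7 = 6, A[1][1] + B[1][0] = 10 + -2 = 8, A[1][2] + B[2][0] = -2 + -4 = -6) = -6 (attained at k = 2)
  C[1][1] = min over k of (A[1][0] + B[0][1] = -1 + -1 = -2, A[1][1] + B[1][1] = 10 + 1 = 11, A[1][2] + B[2][1] = -2 + 7 = 5) = -2 (attained at k = 0)
  C[1][2] = min over k of (A[1][0] + B[0][2] = -1 + -4 = -5, A[1][1] + B[1][2] = 10 + 7 = 17, A[1][2] + B[2][2] = -2 + 10 = 8) = -5 (attained at k = 0)
  C[2][0] = min over k of (A[2][0] + B[0][0] = 9 + 7 = 16, A[2][1] + B[1][0] = -2 + -2 = -4, A[2][2] + B[2][0] = 9 + -4 = 5) = -4 (attained at k = 1)
  C[2][1] = min over k of (A[2][0] + B[0][1] = 9 + -1 = 8, A[2][1] + B[1][1] = -2 + 1 = -1, A[2][2] + B[2][1] = 9 + 7 = 16) = -1 (attained at k = 1)
  C[2][2] = min over k of (A[2][0] + B[0][2] = 9 + -4 = 5, A[2][1] + B[1][2] = -2 + 7 = 5, A[2][2] + B[2][2] = 9 + 10 = 19) = 5 (attained at k = 0)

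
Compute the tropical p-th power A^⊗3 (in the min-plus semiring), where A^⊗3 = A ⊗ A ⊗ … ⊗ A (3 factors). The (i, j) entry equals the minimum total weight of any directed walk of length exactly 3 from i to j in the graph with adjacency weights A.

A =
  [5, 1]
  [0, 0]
A^⊗3 =
  [1, 1]
  [0, 0]

Each entry (A^⊗3)_ij equals the minimum over all length-3 walks i = v_0 → v_1 → … → v_3 = j of Σ_t A[v_t][v_{t+1}]. For example, for (i, j) = (0, 1) we minimise over 4 possible intermediate vertex sequences; the minimum is 1, attained along the walk 0 → 1 → 1 → 1.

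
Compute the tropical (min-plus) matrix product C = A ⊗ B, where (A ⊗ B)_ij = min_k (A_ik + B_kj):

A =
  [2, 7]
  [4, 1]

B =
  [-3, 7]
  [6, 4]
A ⊗ B =
  [-1, 9]
  [1, 5]

Apply the min-plus product entry-by-entry:
  C[0][0] = min over k of (A[0][0] + B[0][0] = 2 + -3 = -1, A[0][1] + B[1][0] = 7 + 6 = 13) = -1 (attained at k = 0)
  C[0][1] = min over k of (A[0][0] + B[0][1] = 2 + 7 = 9, A[0][1] + B[1][1] = 7 + 4 = 11) = 9 (attained at k = 0)
  C[1][0] = min over k of (A[1][0] + B[0][0] = 4 + -3 = 1, A[1][1] + B[1][0] = 1 + 6 = 7) = 1 (attained at k = 0)
  C[1][1] = min over k of (A[1][0] + B[0][1] = 4 + 7 = 11, A[1][1] + B[1][1] = 1 + 4 = 5) = 5 (attained at k = 1)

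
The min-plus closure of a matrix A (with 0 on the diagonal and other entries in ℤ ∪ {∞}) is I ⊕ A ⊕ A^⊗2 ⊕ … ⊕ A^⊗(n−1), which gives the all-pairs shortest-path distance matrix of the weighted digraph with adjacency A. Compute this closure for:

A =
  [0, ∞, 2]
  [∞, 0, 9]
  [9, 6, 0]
Closure =
  [0, 8, 2]
  [18, 0, 9]
  [9, 6, 0]

This is the Floyd-Warshall all-pairs shortest-path computation. For each intermediate vertex k = 0, 1, …, 2, update dist[i][j] ← min(dist[i][j], dist[i][k] + dist[k][j]). The final matrix gives, for each (i, j), the minimum total weight of any directed path from i to j (possibly empty when i = j).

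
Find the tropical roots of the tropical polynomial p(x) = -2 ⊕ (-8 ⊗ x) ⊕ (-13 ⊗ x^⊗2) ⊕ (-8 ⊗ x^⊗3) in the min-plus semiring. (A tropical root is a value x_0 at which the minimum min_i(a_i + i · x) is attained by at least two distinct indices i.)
Roots: {-5, 5, 6}

Each tropical root is a break point of the lower envelope of the lines y = a_i + i · x (there are 4 lines, with slopes 0, 1, ..., 3). Only the lines that attain the minimum somewhere contribute to roots; other lines are dominated. Here the surviving (envelope) indices are i = 3, i = 2, i = 1, i = 0.
Intersections between consecutive envelope lines give the roots: for adjacent envelope indices i < j the intersection is x = (a_i − a_j) / (j − i). Reading off the sorted break points: {-5, 5, 6}.
Verification: at each break x_0, at least two indices attain the minimum of min_i(a_i + i · x_0).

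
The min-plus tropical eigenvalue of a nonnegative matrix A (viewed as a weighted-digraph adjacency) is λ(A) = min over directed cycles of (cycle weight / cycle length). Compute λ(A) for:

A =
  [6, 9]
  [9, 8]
λ(A) = 6

Enumerate directed cycles and compute their means (weight / length). Sample:
  cycle 0 → 0: weight = 6, length = 1, mean = 6/1 ≈ 6.000
  cycle 1 → 1: weight = 8, length = 1, mean = 8/1 ≈ 8.000
  cycle 0 → 1 → 0: weight = 18, length = 2, mean = 18/2 ≈ 9.000
  cycle 1 → 0 → 1: weight = 18, length = 2, mean = 18/2 ≈ 9.000
Minimum mean = 6.000, attained e.g. along the cycle 0 → 0 with weight 6 and length 1. So λ(A) = 6/1 = 6.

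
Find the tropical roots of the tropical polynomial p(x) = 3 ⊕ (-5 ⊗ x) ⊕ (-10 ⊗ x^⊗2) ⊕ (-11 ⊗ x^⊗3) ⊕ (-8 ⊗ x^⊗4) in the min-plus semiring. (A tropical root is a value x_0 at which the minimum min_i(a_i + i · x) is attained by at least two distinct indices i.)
Roots: {-3, 1, 5, 8}

Each tropical root is a break point of the lower envelope of the lines y = a_i + i · x (there are 5 lines, with slopes 0, 1, ..., 4). Only the lines that attain the minimum somewhere contribute to roots; other lines are dominated. Here the surviving (envelope) indices are i = 4, i = 3, i = 2, i = 1, i = 0.
Intersections between consecutive envelope lines give the roots: for adjacent envelope indices i < j the intersection is x = (a_i − a_j) / (j − i). Reading off the sorted break points: {-3, 1, 5, 8}.
Verification: at each break x_0, at least two indices attain the minimum of min_i(a_i + i · x_0).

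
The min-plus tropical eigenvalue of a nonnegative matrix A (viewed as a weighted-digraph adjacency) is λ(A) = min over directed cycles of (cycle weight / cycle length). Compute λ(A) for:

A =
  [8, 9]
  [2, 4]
λ(A) = 4

Enumerate directed cycles and compute their means (weight / length). Sample:
  cycle 0 → 0: weight = 8, length = 1, mean = 8/1 ≈ 8.000
  cycle 1 → 1: weight = 4, length = 1, mean = 4/1 ≈ 4.000
  cycle 0 → 1 → 0: weight = 11, length = 2, mean = 11/2 ≈ 5.500
  cycle 1 → 0 → 1: weight = 11, length = 2, mean = 11/2 ≈ 5.500
Minimum mean = 4.000, attained e.g. along the cycle 1 → 1 with weight 4 and length 1. So λ(A) = 4/1 = 4.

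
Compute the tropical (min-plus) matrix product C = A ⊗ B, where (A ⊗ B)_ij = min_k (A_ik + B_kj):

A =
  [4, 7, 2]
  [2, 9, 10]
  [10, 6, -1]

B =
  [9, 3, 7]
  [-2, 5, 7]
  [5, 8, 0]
A ⊗ B =
  [5, 7, 2]
  [7, 5, 9]
  [4, 7, -1]

Apply the min-plus product entry-by-entry:
  C[0][0] = min over k of (A[0][0] + B[0][0] = 4 + 9 = 13, A[0][1] + B[1][0] = 7 + -2 = 5, A[0][2] + B[2][0] = 2 + 5 = 7) = 5 (attained at k = 1)
  C[0][1] = min over k of (A[0][0] + B[0][1] = 4 + 3 = 7, A[0][1] + B[1][1] = 7 + 5 = 12, A[0][2] + B[2][1] = 2 + 8 = 10) = 7 (attained at k = 0)
  C[0][2] = min over k of (A[0][0] + B[0][2] = 4 + 7 = 11, A[0][1] + B[1][2] = 7 + 7 = 14, A[0][2] + B[2][2] = 2 + 0 = 2) = 2 (attained at k = 2)
  C[1][0] = min over k of (A[1][0] + B[0][0] = 2 + 9 = 11, A[1][1] + B[1][0] = 9 + -2 = 7, A[1][2] + B[2][0] = 10 + 5 = 15) = 7 (attained at k = 1)
  C[1][1] = min over k of (A[1][0] + B[0][1] = 2 + 3 = 5, A[1][1] + B[1][1] = 9 + 5 = 14, A[1][2] + B[2][1] = 10 + 8 = 18) = 5 (attained at k = 0)
  C[1][2] = min over k of (A[1][0] + B[0][2] = 2 + 7 = 9, A[1][1] + B[1][2] = 9 + 7 = 16, A[1][2] + B[2][2] = 10 + 0 = 10) = 9 (attained at k = 0)
  C[2][0] = min over k of (A[2][0] + B[0][0] = 10 + 9 = 19, A[2][1] + B[1][0] = 6 + -2 = 4, A[2][2] + B[2][0] = -1 + 5 = 4) = 4 (attained at k = 1)
  C[2][1] = min over k of (A[2][0] + B[0][1] = 10 + 3 = 13, A[2][1] + B[1][1] = 6 + 5 = 11, A[2][2] + B[2][1] = -1 + 8 = 7) = 7 (attained at k = 2)
  C[2][2] = min over k of (A[2][0] + B[0][2] = 10 + 7 = 17, A[2][1] + B[1][2] = 6 + 7 = 13, A[2][2] + B[2][2] = -1 + 0 = -1) = -1 (attained at k = 2)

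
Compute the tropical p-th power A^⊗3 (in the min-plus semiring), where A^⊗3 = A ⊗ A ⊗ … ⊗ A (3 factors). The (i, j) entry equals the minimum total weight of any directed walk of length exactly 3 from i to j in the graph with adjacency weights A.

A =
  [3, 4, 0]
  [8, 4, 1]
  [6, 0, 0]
A^⊗3 =
  [6, 0, 0]
  [7, 1, 1]
  [6, 0, 0]

Each entry (A^⊗3)_ij equals the minimum over all length-3 walks i = v_0 → v_1 → … → v_3 = j of Σ_t A[v_t][v_{t+1}]. For example, for (i, j) = (0, 2) we minimise over 9 possible intermediate vertex sequences; the minimum is 0, attained along the walk 0 → 2 → 2 → 2.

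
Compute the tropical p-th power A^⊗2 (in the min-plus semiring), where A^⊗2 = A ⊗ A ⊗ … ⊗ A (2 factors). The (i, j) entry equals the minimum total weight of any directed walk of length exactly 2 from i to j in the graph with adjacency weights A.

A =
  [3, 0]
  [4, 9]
A^⊗2 =
  [4, 3]
  [7, 4]

Each entry (A^⊗2)_ij equals the minimum over all length-2 walks i = v_0 → v_1 → … → v_2 = j of Σ_t A[v_t][v_{t+1}]. For example, for (i, j) = (0, 1) we minimise over 2 possible intermediate vertex sequences; the minimum is 3, attained along the walk 0 → 0 → 1.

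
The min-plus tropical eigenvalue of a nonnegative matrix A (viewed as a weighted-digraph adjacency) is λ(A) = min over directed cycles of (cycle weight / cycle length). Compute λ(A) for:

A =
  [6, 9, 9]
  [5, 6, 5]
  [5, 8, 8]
λ(A) = 6

Enumerate directed cycles and compute their means (weight / length). Sample:
  cycle 0 → 0: weight = 6, length = 1, mean = 6/1 ≈ 6.000
  cycle 1 → 1: weight = 6, length = 1, mean = 6/1 ≈ 6.000
  cycle 2 → 2: weight = 8, length = 1, mean = 8/1 ≈ 8.000
  cycle 0 → 1 → 0: weight = 14, length = 2, mean = 14/2 ≈ 7.000
  cycle 0 → 2 → 0: weight = 14, length = 2, mean = 14/2 ≈ 7.000
  cycle 1 → 0 → 1: weight = 14, length = 2, mean = 14/2 ≈ 7.000
Minimum mean = 6.000, attained e.g. along the cycle 0 → 0 with weight 6 and length 1. So λ(A) = 6/1 = 6.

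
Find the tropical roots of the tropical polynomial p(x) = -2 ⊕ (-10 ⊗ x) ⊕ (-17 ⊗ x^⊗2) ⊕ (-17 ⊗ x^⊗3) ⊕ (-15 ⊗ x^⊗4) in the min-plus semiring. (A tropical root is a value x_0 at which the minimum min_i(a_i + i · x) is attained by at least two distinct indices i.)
Roots: {-2, 0, 7, 8}

Each tropical root is a break point of the lower envelope of the lines y = a_i + i · x (there are 5 lines, with slopes 0, 1, ..., 4). Only the lines that attain the minimum somewhere contribute to roots; other lines are dominated. Here the surviving (envelope) indices are i = 4, i = 3, i = 2, i = 1, i = 0.
Intersections between consecutive envelope lines give the roots: for adjacent envelope indices i < j the intersection is x = (a_i − a_j) / (j − i). Reading off the sorted break points: {-2, 0, 7, 8}.
Verification: at each break x_0, at least two indices attain the minimum of min_i(a_i + i · x_0).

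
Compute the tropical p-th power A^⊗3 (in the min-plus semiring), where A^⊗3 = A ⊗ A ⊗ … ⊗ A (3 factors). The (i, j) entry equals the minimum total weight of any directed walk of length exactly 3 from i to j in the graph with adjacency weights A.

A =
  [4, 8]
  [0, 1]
A^⊗3 =
  [9, 10]
  [2, 3]

Each entry (A^⊗3)_ij equals the minimum over all length-3 walks i = v_0 → v_1 → … → v_3 = j of Σ_t A[v_t][v_{t+1}]. For example, for (i, j) = (0, 1) we minimise over 4 possible intermediate vertex sequences; the minimum is 10, attained along the walk 0 → 1 → 1 → 1.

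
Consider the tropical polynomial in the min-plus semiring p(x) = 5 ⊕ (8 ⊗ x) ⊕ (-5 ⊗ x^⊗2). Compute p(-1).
p(-1) = -7

A tropical monomial a ⊗ x^⊗i evaluates to a + i · x. Evaluating each term at x = -1:
  Term 0 contributes 5 + 0 · -1 = 5
  Term 1 contributes 8 + 1 · -1 = 7
  Term 2 contributes -5 + 2 · -1 = -7
p(-1) = ⊕ of these = min[5, 7, -7] = -7.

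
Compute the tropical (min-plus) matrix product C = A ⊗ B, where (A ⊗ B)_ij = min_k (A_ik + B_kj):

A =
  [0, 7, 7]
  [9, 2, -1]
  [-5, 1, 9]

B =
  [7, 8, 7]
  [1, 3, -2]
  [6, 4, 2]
A ⊗ B =
  [7, 8, 5]
  [3, 3, 0]
  [2, 3, -1]

Apply the min-plus product entry-by-entry:
  C[0][0] = min over k of (A[0][0] + B[0][0] = 0 + 7 = 7, A[0][1] + B[1][0] = 7 + 1 = 8, A[0][2] + B[2][0] = 7 + 6 = 13) = 7 (attained at k = 0)
  C[0][1] = min over k of (A[0][0] + B[0][1] = 0 + 8 = 8, A[0][1] + B[1][1] = 7 + 3 = 10, A[0][2] + B[2][1] = 7 + 4 = 11) = 8 (attained at k = 0)
  C[0][2] = min over k of (A[0][0] + B[0][2] = 0 + 7 = 7, A[0][1] + B[1][2] = 7 + -2 = 5, A[0][2] + B[2][2] = 7 + 2 = 9) = 5 (attained at k = 1)
  C[1][0] = min over k of (A[1][0] + B[0][0] = 9 + 7 = 16, A[1][1] + B[1][0] = 2 + 1 = 3, A[1][2] + B[2][0] = -1 + 6 = 5) = 3 (attained at k = 1)
  C[1][1] = min over k of (A[1][0] + B[0][1] = 9 + 8 = 17, A[1][1] + B[1][1] = 2 + 3 = 5, A[1][2] + B[2][1] = -1 + 4 = 3) = 3 (attained at k = 2)
  C[1][2] = min over k of (A[1][0] + B[0][2] = 9 + 7 = 16, A[1][1] + B[1][2] = 2 + -2 = 0, A[1][2] + B[2][2] = -1 + 2 = 1) = 0 (attained at k = 1)
  C[2][0] = min over k of (A[2][0] + B[0][0] = -5 + 7 = 2, A[2][1] + B[1][0] = 1 + 1 = 2, A[2][2] + B[2][0] = 9 + 6 = 15) = 2 (attained at k = 0)
  C[2][1] = min over k of (A[2][0] + B[0][1] = -5 + 8 = 3, A[2][1] + B[1][1] = 1 + 3 = 4, A[2][2] + B[2][1] = 9 + 4 = 13) = 3 (attained at k = 0)
  C[2][2] = min over k of (A[2][0] + B[0][2] = -5 + 7 = 2, A[2][1] + B[1][2] = 1 + -2 = -1, A[2][2] + B[2][2] = 9 + 2 = 11) = -1 (attained at k = 1)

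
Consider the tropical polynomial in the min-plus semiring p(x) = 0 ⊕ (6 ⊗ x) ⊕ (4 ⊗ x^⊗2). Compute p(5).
p(5) = 0

A tropical monomial a ⊗ x^⊗i evaluates to a + i · x. Evaluating each term at x = 5:
  Term 0 contributes 0 + 0 · 5 = 0
  Term 1 contributes 6 + 1 · 5 = 11
  Term 2 contributes 4 + 2 · 5 = 14
p(5) = ⊕ of these = min[0, 11, 14] = 0.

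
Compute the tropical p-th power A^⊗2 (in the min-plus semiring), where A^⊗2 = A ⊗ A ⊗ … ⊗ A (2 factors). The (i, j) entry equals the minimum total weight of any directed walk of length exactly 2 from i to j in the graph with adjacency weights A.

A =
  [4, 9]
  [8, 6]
A^⊗2 =
  [8, 13]
  [12, 12]

Each entry (A^⊗2)_ij equals the minimum over all length-2 walks i = v_0 → v_1 → … → v_2 = j of Σ_t A[v_t][v_{t+1}]. For example, for (i, j) = (0, 1) we minimise over 2 possible intermediate vertex sequences; the minimum is 13, attained along the walk 0 → 0 → 1.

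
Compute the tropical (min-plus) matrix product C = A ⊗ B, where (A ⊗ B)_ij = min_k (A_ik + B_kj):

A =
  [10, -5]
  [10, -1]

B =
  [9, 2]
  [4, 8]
A ⊗ B =
  [-1, 3]
  [3, 7]

Apply the min-plus product entry-by-entry:
  C[0][0] = min over k of (A[0][0] + B[0][0] = 10 + 9 = 19, A[0][1] + B[1][0] = -5 + 4 = -1) = -1 (attained at k = 1)
  C[0][1] = min over k of (A[0][0] + B[0][1] = 10 + 2 = 12, A[0][1] + B[1][1] = -5 + 8 = 3) = 3 (attained at k = 1)
  C[1][0] = min over k of (A[1][0] + B[0][0] = 10 + 9 = 19, A[1][1] + B[1][0] = -1 + 4 = 3) = 3 (attained at k = 1)
  C[1][1] = min over k of (A[1][0] + B[0][1] = 10 + 2 = 12, A[1][1] + B[1][1] = -1 + 8 = 7) = 7 (attained at k = 1)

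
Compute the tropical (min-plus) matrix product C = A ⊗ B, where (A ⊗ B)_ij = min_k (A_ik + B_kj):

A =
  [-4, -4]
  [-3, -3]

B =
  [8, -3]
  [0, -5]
A ⊗ B =
  [-4, -9]
  [-3, -8]

Apply the min-plus product entry-by-entry:
  C[0][0] = min over k of (A[0][0] + B[0][0] = -4 + 8 = 4, A[0][1] + B[1][0] = -4 + 0 = -4) = -4 (attained at k = 1)
  C[0][1] = min over k of (A[0][0] + B[0][1] = -4 + -3 = -7, A[0][1] + B[1][1] = -4 + -5 = -9) = -9 (attained at k = 1)
  C[1][0] = min over k of (A[1][0] + B[0][0] = -3 + 8 = 5, A[1][1] + B[1][0] = -3 + 0 = -3) = -3 (attained at k = 1)
  C[1][1] = min over k of (A[1][0] + B[0][1] = -3 + -3 = -6, A[1][1] + B[1][1] = -3 + -5 = -8) = -8 (attained at k = 1)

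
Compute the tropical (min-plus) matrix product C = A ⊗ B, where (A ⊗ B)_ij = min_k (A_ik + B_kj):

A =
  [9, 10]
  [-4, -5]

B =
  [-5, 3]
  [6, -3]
A ⊗ B =
  [4, 7]
  [-9, -8]

Apply the min-plus product entry-by-entry:
  C[0][0] = min over k of (A[0][0] + B[0][0] = 9 + -5 = 4, A[0][1] + B[1][0] = 10 + 6 = 16) = 4 (attained at k = 0)
  C[0][1] = min over k of (A[0][0] + B[0][1] = 9 + 3 = 12, A[0][1] + B[1][1] = 10 + -3 = 7) = 7 (attained at k = 1)
  C[1][0] = min over k of (A[1][0] + B[0][0] = -4 + -5 = -9, A[1][1] + B[1][0] = -5 + 6 = 1) = -9 (attained at k = 0)
  C[1][1] = min over k of (A[1][0] + B[0][1] = -4 + 3 = -1, A[1][1] + B[1][1] = -5 + -3 = -8) = -8 (attained at k = 1)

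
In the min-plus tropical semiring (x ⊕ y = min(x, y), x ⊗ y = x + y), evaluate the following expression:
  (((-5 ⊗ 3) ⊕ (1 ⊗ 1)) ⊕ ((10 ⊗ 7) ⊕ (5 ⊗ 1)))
(((-5 ⊗ 3) ⊕ (1 ⊗ 1)) ⊕ ((10 ⊗ 7) ⊕ (5 ⊗ 1))) = -2

Expand innermost to outermost. Recall ⊕ takes the minimum of its arguments and ⊗ takes their sum. Working out the expression (((-5 ⊗ 3) ⊕ (1 ⊗ 1)) ⊕ ((10 ⊗ 7) ⊕ (5 ⊗ 1))) gives -2.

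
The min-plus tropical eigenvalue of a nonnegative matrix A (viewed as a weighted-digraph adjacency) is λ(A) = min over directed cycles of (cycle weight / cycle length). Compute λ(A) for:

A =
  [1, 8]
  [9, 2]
λ(A) = 1

Enumerate directed cycles and compute their means (weight / length). Sample:
  cycle 0 → 0: weight = 1, length = 1, mean = 1/1 ≈ 1.000
  cycle 1 → 1: weight = 2, length = 1, mean = 2/1 ≈ 2.000
  cycle 0 → 1 → 0: weight = 17, length = 2, mean = 17/2 ≈ 8.500
  cycle 1 → 0 → 1: weight = 17, length = 2, mean = 17/2 ≈ 8.500
Minimum mean = 1.000, attained e.g. along the cycle 0 → 0 with weight 1 and length 1. So λ(A) = 1/1 = 1.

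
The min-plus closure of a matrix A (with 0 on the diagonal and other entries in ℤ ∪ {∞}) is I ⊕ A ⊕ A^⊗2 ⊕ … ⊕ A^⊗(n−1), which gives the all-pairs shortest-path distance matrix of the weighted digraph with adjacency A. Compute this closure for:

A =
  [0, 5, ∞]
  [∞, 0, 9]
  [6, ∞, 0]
Closure =
  [0, 5, 14]
  [15, 0, 9]
  [6, 11, 0]

This is the Floyd-Warshall all-pairs shortest-path computation. For each intermediate vertex k = 0, 1, …, 2, update dist[i][j] ← min(dist[i][j], dist[i][k] + dist[k][j]). The final matrix gives, for each (i, j), the minimum total weight of any directed path from i to j (possibly empty when i = j).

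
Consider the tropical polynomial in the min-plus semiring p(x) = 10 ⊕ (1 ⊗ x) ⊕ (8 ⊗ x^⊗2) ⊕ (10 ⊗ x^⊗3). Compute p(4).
p(4) = 5

A tropical monomial a ⊗ x^⊗i evaluates to a + i · x. Evaluating each term at x = 4:
  Term 0 contributes 10 + 0 · 4 = 10
  Term 1 contributes 1 + 1 · 4 = 5
  Term 2 contributes 8 + 2 · 4 = 16
  Term 3 contributes 10 + 3 · 4 = 22
p(4) = ⊕ of these = min[10, 5, 16, 22] = 5.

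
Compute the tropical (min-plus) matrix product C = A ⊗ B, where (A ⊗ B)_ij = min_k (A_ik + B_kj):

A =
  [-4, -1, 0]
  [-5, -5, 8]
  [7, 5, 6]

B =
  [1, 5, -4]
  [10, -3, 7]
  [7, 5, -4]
A ⊗ B =
  [-3, -4, -8]
  [-4, -8, -9]
  [8, 2, 2]

Apply the min-plus product entry-by-entry:
  C[0][0] = min over k of (A[0][0] + B[0][0] = -4 + 1 = -3, A[0][1] + B[1][0] = -1 + 10 = 9, A[0][2] + B[2][0] = 0 + 7 = 7) = -3 (attained at k = 0)
  C[0][1] = min over k of (A[0][0] + B[0][1] = -4 + 5 = 1, A[0][1] + B[1][1] = -1 + -3 = -4, A[0][2] + B[2][1] = 0 + 5 = 5) = -4 (attained at k = 1)
  C[0][2] = min over k of (A[0][0] + B[0][2] = -4 + -4 = -8, A[0][1] + B[1][2] = -1 + 7 = 6, A[0][2] + B[2][2] = 0 + -4 = -4) = -8 (attained at k = 0)
  C[1][0] = min over k of (A[1][0] + B[0][0] = -5 + 1 = -4, A[1][1] + B[1][0] = -5 + 10 = 5, A[1][2] + B[2][0] = 8 + 7 = 15) = -4 (attained at k = 0)
  C[1][1] = min over k of (A[1][0] + B[0][1] = -5 + 5 = 0, A[1][1] + B[1][1] = -5 + -3 = -8, A[1][2] + B[2][1] = 8 + 5 = 13) = -8 (attained at k = 1)
  C[1][2] = min over k of (A[1][0] + B[0][2] = -5 + -4 = -9, A[1][1] + B[1][2] = -5 + 7 = 2, A[1][2] + B[2][2] = 8 + -4 = 4) = -9 (attained at k = 0)
  C[2][0] = min over k of (A[2][0] + B[0][0] = 7 + 1 = 8, A[2][1] + B[1][0] = 5 + 10 = 15, A[2][2] + B[2][0] = 6 + 7 = 13) = 8 (attained at k = 0)
  C[2][1] = min over k of (A[2][0] + B[0][1] = 7 + 5 = 12, A[2][1] + B[1][1] = 5 + -3 = 2, A[2][2] + B[2][1] = 6 + 5 = 11) = 2 (attained at k = 1)
  C[2][2] = min over k of (A[2][0] + B[0][2] = 7 + -4 = 3, A[2][1] + B[1][2] = 5 + 7 = 12, A[2][2] + B[2][2] = 6 + -4 = 2) = 2 (attained at k = 2)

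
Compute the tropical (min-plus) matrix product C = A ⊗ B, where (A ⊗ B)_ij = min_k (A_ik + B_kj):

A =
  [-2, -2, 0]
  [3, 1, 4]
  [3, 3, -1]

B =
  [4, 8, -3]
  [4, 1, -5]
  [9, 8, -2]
A ⊗ B =
  [2, -1, -7]
  [5, 2, -4]
  [7, 4, -3]

Apply the min-plus product entry-by-entry:
  C[0][0] = min over k of (A[0][0] + B[0][0] = -2 + 4 = 2, A[0][1] + B[1][0] = -2 + 4 = 2, A[0][2] + B[2][0] = 0 + 9 = 9) = 2 (attained at k = 0)
  C[0][1] = min over k of (A[0][0] + B[0][1] = -2 + 8 = 6, A[0][1] + B[1][1] = -2 + 1 = -1, A[0][2] + B[2][1] = 0 + 8 = 8) = -1 (attained at k = 1)
  C[0][2] = min over k of (A[0][0] + B[0][2] = -2 + -3 = -5, A[0][1] + B[1][2] = -2 + -5 = -7, A[0][2] + B[2][2] = 0 + -2 = -2) = -7 (attained at k = 1)
  C[1][0] = min over k of (A[1][0] + B[0][0] = 3 + 4 = 7, A[1][1] + B[1][0] = 1 + 4 = 5, A[1][2] + B[2][0] = 4 + 9 = 13) = 5 (attained at k = 1)
  C[1][1] = min over k of (A[1][0] + B[0][1] = 3 + 8 = 11, A[1][1] + B[1][1] = 1 + 1 = 2, A[1][2] + B[2][1] = 4 + 8 = 12) = 2 (attained at k = 1)
  C[1][2] = min over k of (A[1][0] + B[0][2] = 3 + -3 = 0, A[1][1] + B[1][2] = 1 + -5 = -4, A[1][2] + B[2][2] = 4 + -2 = 2) = -4 (attained at k = 1)
  C[2][0] = min over k of (A[2][0] + B[0][0] = 3 + 4 = 7, A[2][1] + B[1][0] = 3 + 4 = 7, A[2][2] + B[2][0] = -1 + 9 = 8) = 7 (attained at k = 0)
  C[2][1] = min over k of (A[2][0] + B[0][1] = 3 + 8 = 11, A[2][1] + B[1][1] = 3 + 1 = 4, A[2][2] + B[2][1] = -1 + 8 = 7) = 4 (attained at k = 1)
  C[2][2] = min over k of (A[2][0] + B[0][2] = 3 + -3 = 0, A[2][1] + B[1][2] = 3 + -5 = -2, A[2][2] + B[2][2] = -1 + -2 = -3) = -3 (attained at k = 2)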